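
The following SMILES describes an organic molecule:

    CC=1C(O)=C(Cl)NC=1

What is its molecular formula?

C5H6ClNO

Walk through each heavy atom and fill implicit hydrogens from standard valence (C 4, N 3, O 2, S 2, halogen 1):
  atom 1: C, bond orders sum to 1 (valence 4) → 3 H
  atom 2: C, bond orders sum to 4 (valence 4) → 0 H
  atom 3: C, bond orders sum to 4 (valence 4) → 0 H
  atom 4: O, bond orders sum to 1 (valence 2) → 1 H
  atom 5: C, bond orders sum to 4 (valence 4) → 0 H
  atom 6: Cl (halogen, monovalent) → 0 H
  atom 7: N, bond orders sum to 2 (valence 3) → 1 H
  atom 8: C, bond orders sum to 3 (valence 4) → 1 H
Totals → C:5, H:6, Cl:1, N:1, O:1.
In Hill order: C5H6ClNO.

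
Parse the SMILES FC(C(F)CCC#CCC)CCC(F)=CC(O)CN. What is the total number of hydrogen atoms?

Walk through each heavy atom and fill implicit hydrogens from standard valence (C 4, N 3, O 2, S 2, halogen 1):
  atom 1: F (halogen, monovalent) → 0 H
  atom 2: C, bond orders sum to 3 (valence 4) → 1 H
  atom 3: C, bond orders sum to 3 (valence 4) → 1 H
  atom 4: F (halogen, monovalent) → 0 H
  atom 5: C, bond orders sum to 2 (valence 4) → 2 H
  atom 6: C, bond orders sum to 2 (valence 4) → 2 H
  atom 7: C, bond orders sum to 4 (valence 4) → 0 H
  atom 8: C, bond orders sum to 4 (valence 4) → 0 H
  atom 9: C, bond orders sum to 2 (valence 4) → 2 H
  atom 10: C, bond orders sum to 1 (valence 4) → 3 H
  atom 11: C, bond orders sum to 2 (valence 4) → 2 H
  atom 12: C, bond orders sum to 2 (valence 4) → 2 H
  atom 13: C, bond orders sum to 4 (valence 4) → 0 H
  atom 14: F (halogen, monovalent) → 0 H
  atom 15: C, bond orders sum to 3 (valence 4) → 1 H
  atom 16: C, bond orders sum to 3 (valence 4) → 1 H
  atom 17: O, bond orders sum to 1 (valence 2) → 1 H
  atom 18: C, bond orders sum to 2 (valence 4) → 2 H
  atom 19: N, bond orders sum to 1 (valence 3) → 2 H
Total hydrogens: 22.

22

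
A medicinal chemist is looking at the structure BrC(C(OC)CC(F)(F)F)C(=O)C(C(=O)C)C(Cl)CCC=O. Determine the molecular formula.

C13H17BrClF3O4

Walk through each heavy atom and fill implicit hydrogens from standard valence (C 4, N 3, O 2, S 2, halogen 1):
  atom 1: Br (halogen, monovalent) → 0 H
  atom 2: C, bond orders sum to 3 (valence 4) → 1 H
  atom 3: C, bond orders sum to 3 (valence 4) → 1 H
  atom 4: O, bond orders sum to 2 (valence 2) → 0 H
  atom 5: C, bond orders sum to 1 (valence 4) → 3 H
  atom 6: C, bond orders sum to 2 (valence 4) → 2 H
  atom 7: C, bond orders sum to 4 (valence 4) → 0 H
  atom 8: F (halogen, monovalent) → 0 H
  atom 9: F (halogen, monovalent) → 0 H
  atom 10: F (halogen, monovalent) → 0 H
  atom 11: C, bond orders sum to 4 (valence 4) → 0 H
  atom 12: O, bond orders sum to 2 (valence 2) → 0 H
  atom 13: C, bond orders sum to 3 (valence 4) → 1 H
  atom 14: C, bond orders sum to 4 (valence 4) → 0 H
  atom 15: O, bond orders sum to 2 (valence 2) → 0 H
  atom 16: C, bond orders sum to 1 (valence 4) → 3 H
  atom 17: C, bond orders sum to 3 (valence 4) → 1 H
  atom 18: Cl (halogen, monovalent) → 0 H
  atom 19: C, bond orders sum to 2 (valence 4) → 2 H
  atom 20: C, bond orders sum to 2 (valence 4) → 2 H
  atom 21: C, bond orders sum to 3 (valence 4) → 1 H
  atom 22: O, bond orders sum to 2 (valence 2) → 0 H
Totals → C:13, H:17, Br:1, Cl:1, F:3, O:4.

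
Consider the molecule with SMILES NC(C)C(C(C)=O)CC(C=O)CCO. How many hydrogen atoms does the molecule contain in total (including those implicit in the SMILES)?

19

Walk through each heavy atom and fill implicit hydrogens from standard valence (C 4, N 3, O 2, S 2, halogen 1):
  atom 1: N, bond orders sum to 1 (valence 3) → 2 H
  atom 2: C, bond orders sum to 3 (valence 4) → 1 H
  atom 3: C, bond orders sum to 1 (valence 4) → 3 H
  atom 4: C, bond orders sum to 3 (valence 4) → 1 H
  atom 5: C, bond orders sum to 4 (valence 4) → 0 H
  atom 6: C, bond orders sum to 1 (valence 4) → 3 H
  atom 7: O, bond orders sum to 2 (valence 2) → 0 H
  atom 8: C, bond orders sum to 2 (valence 4) → 2 H
  atom 9: C, bond orders sum to 3 (valence 4) → 1 H
  atom 10: C, bond orders sum to 3 (valence 4) → 1 H
  atom 11: O, bond orders sum to 2 (valence 2) → 0 H
  atom 12: C, bond orders sum to 2 (valence 4) → 2 H
  atom 13: C, bond orders sum to 2 (valence 4) → 2 H
  atom 14: O, bond orders sum to 1 (valence 2) → 1 H
Total hydrogens: 19.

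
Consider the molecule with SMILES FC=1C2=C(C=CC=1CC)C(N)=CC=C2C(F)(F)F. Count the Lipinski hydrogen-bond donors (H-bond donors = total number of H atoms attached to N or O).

2

Donors: find every N or O and count the H atoms it carries.
  atom 11 (N): bond orders sum to 1 → 2 H
Lipinski HBD = 2.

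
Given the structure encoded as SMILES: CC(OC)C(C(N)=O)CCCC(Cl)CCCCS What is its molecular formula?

C13H26ClNO2S

Walk through each heavy atom and fill implicit hydrogens from standard valence (C 4, N 3, O 2, S 2, halogen 1):
  atom 1: C, bond orders sum to 1 (valence 4) → 3 H
  atom 2: C, bond orders sum to 3 (valence 4) → 1 H
  atom 3: O, bond orders sum to 2 (valence 2) → 0 H
  atom 4: C, bond orders sum to 1 (valence 4) → 3 H
  atom 5: C, bond orders sum to 3 (valence 4) → 1 H
  atom 6: C, bond orders sum to 4 (valence 4) → 0 H
  atom 7: N, bond orders sum to 1 (valence 3) → 2 H
  atom 8: O, bond orders sum to 2 (valence 2) → 0 H
  atom 9: C, bond orders sum to 2 (valence 4) → 2 H
  atom 10: C, bond orders sum to 2 (valence 4) → 2 H
  atom 11: C, bond orders sum to 2 (valence 4) → 2 H
  atom 12: C, bond orders sum to 3 (valence 4) → 1 H
  atom 13: Cl (halogen, monovalent) → 0 H
  atom 14: C, bond orders sum to 2 (valence 4) → 2 H
  atom 15: C, bond orders sum to 2 (valence 4) → 2 H
  atom 16: C, bond orders sum to 2 (valence 4) → 2 H
  atom 17: C, bond orders sum to 2 (valence 4) → 2 H
  atom 18: S, bond orders sum to 1 (valence 2) → 1 H
Totals → C:13, H:26, Cl:1, N:1, O:2, S:1.
In Hill order: C13H26ClNO2S.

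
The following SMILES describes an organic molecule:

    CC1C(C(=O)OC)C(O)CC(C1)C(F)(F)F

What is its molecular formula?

C10H15F3O3

Walk through each heavy atom and fill implicit hydrogens from standard valence (C 4, N 3, O 2, S 2, halogen 1):
  atom 1: C, bond orders sum to 1 (valence 4) → 3 H
  atom 2: C, bond orders sum to 3 (valence 4) → 1 H
  atom 3: C, bond orders sum to 3 (valence 4) → 1 H
  atom 4: C, bond orders sum to 4 (valence 4) → 0 H
  atom 5: O, bond orders sum to 2 (valence 2) → 0 H
  atom 6: O, bond orders sum to 2 (valence 2) → 0 H
  atom 7: C, bond orders sum to 1 (valence 4) → 3 H
  atom 8: C, bond orders sum to 3 (valence 4) → 1 H
  atom 9: O, bond orders sum to 1 (valence 2) → 1 H
  atom 10: C, bond orders sum to 2 (valence 4) → 2 H
  atom 11: C, bond orders sum to 3 (valence 4) → 1 H
  atom 12: C, bond orders sum to 2 (valence 4) → 2 H
  atom 13: C, bond orders sum to 4 (valence 4) → 0 H
  atom 14: F (halogen, monovalent) → 0 H
  atom 15: F (halogen, monovalent) → 0 H
  atom 16: F (halogen, monovalent) → 0 H
Totals → C:10, H:15, F:3, O:3.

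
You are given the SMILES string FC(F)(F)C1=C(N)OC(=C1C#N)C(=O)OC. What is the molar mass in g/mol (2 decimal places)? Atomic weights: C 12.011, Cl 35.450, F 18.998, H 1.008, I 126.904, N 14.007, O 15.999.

234.13 g/mol

First, the molecular formula is C8H5F3N2O3 (counting implicit H from valence).
  C: 8 × 12.011 = 96.088
  F: 3 × 18.998 = 56.994
  H: 5 × 1.008 = 5.040
  N: 2 × 14.007 = 28.014
  O: 3 × 15.999 = 47.997
Sum: 8×12.011 + 3×18.998 + 5×1.008 + 2×14.007 + 3×15.999 = 234.133 → 234.13 g/mol.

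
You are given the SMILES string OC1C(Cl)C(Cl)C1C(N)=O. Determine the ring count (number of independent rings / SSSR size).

1

In SMILES, each pair of matching ring-closure digits denotes one ring-closing bond; the number of such bonds equals the number of independent rings.
Ring-closure bonds here: 1.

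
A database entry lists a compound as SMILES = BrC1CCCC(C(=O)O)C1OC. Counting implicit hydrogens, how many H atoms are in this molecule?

13

Walk through each heavy atom and fill implicit hydrogens from standard valence (C 4, N 3, O 2, S 2, halogen 1):
  atom 1: Br (halogen, monovalent) → 0 H
  atom 2: C, bond orders sum to 3 (valence 4) → 1 H
  atom 3: C, bond orders sum to 2 (valence 4) → 2 H
  atom 4: C, bond orders sum to 2 (valence 4) → 2 H
  atom 5: C, bond orders sum to 2 (valence 4) → 2 H
  atom 6: C, bond orders sum to 3 (valence 4) → 1 H
  atom 7: C, bond orders sum to 4 (valence 4) → 0 H
  atom 8: O, bond orders sum to 2 (valence 2) → 0 H
  atom 9: O, bond orders sum to 1 (valence 2) → 1 H
  atom 10: C, bond orders sum to 3 (valence 4) → 1 H
  atom 11: O, bond orders sum to 2 (valence 2) → 0 H
  atom 12: C, bond orders sum to 1 (valence 4) → 3 H
Total hydrogens: 13.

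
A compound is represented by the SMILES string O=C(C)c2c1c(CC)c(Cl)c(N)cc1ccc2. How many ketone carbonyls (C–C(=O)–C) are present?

1

The ketone motif appears at heavy-atom position 2 in the SMILES.
Other groups present: 1 primary amine.
Ketone count: 1.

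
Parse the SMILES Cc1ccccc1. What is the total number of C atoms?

7

Count every carbon token in the SMILES (each C, including those in ring-closure positions and inside branches).
Carbon count: 7.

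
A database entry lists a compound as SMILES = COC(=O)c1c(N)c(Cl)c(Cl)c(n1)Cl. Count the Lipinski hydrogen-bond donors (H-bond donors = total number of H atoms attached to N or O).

Donors: find every N or O and count the H atoms it carries.
  atom 2 (O): bond orders sum to 2 → 0 H
  atom 4 (O): bond orders sum to 2 → 0 H
  atom 7 (N): bond orders sum to 1 → 2 H
  atom 13 (N): bond orders sum to 3 → 0 H
Lipinski HBD = 2.

2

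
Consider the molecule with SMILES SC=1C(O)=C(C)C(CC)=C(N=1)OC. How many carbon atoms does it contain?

Count every carbon token in the SMILES (each C, including those in ring-closure positions and inside branches).
Carbon count: 9.

9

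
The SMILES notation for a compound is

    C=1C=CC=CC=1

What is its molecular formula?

C6H6

Walk through each heavy atom and fill implicit hydrogens from standard valence (C 4, N 3, O 2, S 2, halogen 1):
  atom 1: C, bond orders sum to 3 (valence 4) → 1 H
  atom 2: C, bond orders sum to 3 (valence 4) → 1 H
  atom 3: C, bond orders sum to 3 (valence 4) → 1 H
  atom 4: C, bond orders sum to 3 (valence 4) → 1 H
  atom 5: C, bond orders sum to 3 (valence 4) → 1 H
  atom 6: C, bond orders sum to 3 (valence 4) → 1 H
Totals → C:6, H:6.
In Hill order: C6H6.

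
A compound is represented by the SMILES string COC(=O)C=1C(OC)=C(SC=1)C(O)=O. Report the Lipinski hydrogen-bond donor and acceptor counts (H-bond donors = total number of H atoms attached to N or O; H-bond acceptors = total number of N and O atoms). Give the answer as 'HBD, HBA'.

Donors: find every N or O and count the H atoms it carries.
  atom 2 (O): bond orders sum to 2 → 0 H
  atom 4 (O): bond orders sum to 2 → 0 H
  atom 7 (O): bond orders sum to 2 → 0 H
  atom 13 (O): bond orders sum to 1 → 1 H
  atom 14 (O): bond orders sum to 2 → 0 H
Lipinski HBD = 1.
Acceptors: N atoms = 0, O atoms = 5 → HBA = 5.

1, 5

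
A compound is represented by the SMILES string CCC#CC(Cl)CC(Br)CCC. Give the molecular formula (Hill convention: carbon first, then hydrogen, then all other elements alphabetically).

C10H16BrCl

Walk through each heavy atom and fill implicit hydrogens from standard valence (C 4, N 3, O 2, S 2, halogen 1):
  atom 1: C, bond orders sum to 1 (valence 4) → 3 H
  atom 2: C, bond orders sum to 2 (valence 4) → 2 H
  atom 3: C, bond orders sum to 4 (valence 4) → 0 H
  atom 4: C, bond orders sum to 4 (valence 4) → 0 H
  atom 5: C, bond orders sum to 3 (valence 4) → 1 H
  atom 6: Cl (halogen, monovalent) → 0 H
  atom 7: C, bond orders sum to 2 (valence 4) → 2 H
  atom 8: C, bond orders sum to 3 (valence 4) → 1 H
  atom 9: Br (halogen, monovalent) → 0 H
  atom 10: C, bond orders sum to 2 (valence 4) → 2 H
  atom 11: C, bond orders sum to 2 (valence 4) → 2 H
  atom 12: C, bond orders sum to 1 (valence 4) → 3 H
Totals → C:10, H:16, Br:1, Cl:1.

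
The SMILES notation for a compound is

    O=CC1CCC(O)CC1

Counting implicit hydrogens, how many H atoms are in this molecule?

12

Walk through each heavy atom and fill implicit hydrogens from standard valence (C 4, N 3, O 2, S 2, halogen 1):
  atom 1: O, bond orders sum to 2 (valence 2) → 0 H
  atom 2: C, bond orders sum to 3 (valence 4) → 1 H
  atom 3: C, bond orders sum to 3 (valence 4) → 1 H
  atom 4: C, bond orders sum to 2 (valence 4) → 2 H
  atom 5: C, bond orders sum to 2 (valence 4) → 2 H
  atom 6: C, bond orders sum to 3 (valence 4) → 1 H
  atom 7: O, bond orders sum to 1 (valence 2) → 1 H
  atom 8: C, bond orders sum to 2 (valence 4) → 2 H
  atom 9: C, bond orders sum to 2 (valence 4) → 2 H
Total hydrogens: 12.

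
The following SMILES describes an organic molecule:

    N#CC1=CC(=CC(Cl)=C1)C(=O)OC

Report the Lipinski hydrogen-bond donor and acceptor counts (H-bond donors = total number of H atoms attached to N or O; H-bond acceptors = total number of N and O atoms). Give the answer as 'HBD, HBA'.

Donors: find every N or O and count the H atoms it carries.
  atom 1 (N): bond orders sum to 3 → 0 H
  atom 11 (O): bond orders sum to 2 → 0 H
  atom 12 (O): bond orders sum to 2 → 0 H
Lipinski HBD = 0.
Acceptors: N atoms = 1, O atoms = 2 → HBA = 3.

0, 3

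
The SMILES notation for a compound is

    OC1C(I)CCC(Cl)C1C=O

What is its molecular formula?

C7H10ClIO2

Walk through each heavy atom and fill implicit hydrogens from standard valence (C 4, N 3, O 2, S 2, halogen 1):
  atom 1: O, bond orders sum to 1 (valence 2) → 1 H
  atom 2: C, bond orders sum to 3 (valence 4) → 1 H
  atom 3: C, bond orders sum to 3 (valence 4) → 1 H
  atom 4: I (halogen, monovalent) → 0 H
  atom 5: C, bond orders sum to 2 (valence 4) → 2 H
  atom 6: C, bond orders sum to 2 (valence 4) → 2 H
  atom 7: C, bond orders sum to 3 (valence 4) → 1 H
  atom 8: Cl (halogen, monovalent) → 0 H
  atom 9: C, bond orders sum to 3 (valence 4) → 1 H
  atom 10: C, bond orders sum to 3 (valence 4) → 1 H
  atom 11: O, bond orders sum to 2 (valence 2) → 0 H
Totals → C:7, H:10, Cl:1, I:1, O:2.
In Hill order: C7H10ClIO2.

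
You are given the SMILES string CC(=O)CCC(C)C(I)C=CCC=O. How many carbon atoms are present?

Count every carbon token in the SMILES (each C, including those in ring-closure positions and inside branches).
Carbon count: 11.

11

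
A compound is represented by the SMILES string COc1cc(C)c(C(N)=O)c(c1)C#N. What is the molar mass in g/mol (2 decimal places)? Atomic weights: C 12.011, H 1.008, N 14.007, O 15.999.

190.20 g/mol

First, the molecular formula is C10H10N2O2 (counting implicit H from valence).
  C: 10 × 12.011 = 120.110
  H: 10 × 1.008 = 10.080
  N: 2 × 14.007 = 28.014
  O: 2 × 15.999 = 31.998
Sum: 10×12.011 + 10×1.008 + 2×14.007 + 2×15.999 = 190.202 → 190.20 g/mol.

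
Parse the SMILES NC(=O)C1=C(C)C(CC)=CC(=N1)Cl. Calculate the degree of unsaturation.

5

Degree of unsaturation = (number of rings) + (number of π bonds).
Ring closures in the SMILES: 1.
π bonds: 4 double bonds (each 1 DoU) → 4 DoU from unsaturation.
Total DoU = 1 + 4 = 5.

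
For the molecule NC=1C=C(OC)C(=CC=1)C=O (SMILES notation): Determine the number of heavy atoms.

11

Every atom symbol written in the SMILES (organic subset) is one heavy atom; implicit H are not written.
Heavy atoms by element → C:8, N:1, O:2.
Total: 11.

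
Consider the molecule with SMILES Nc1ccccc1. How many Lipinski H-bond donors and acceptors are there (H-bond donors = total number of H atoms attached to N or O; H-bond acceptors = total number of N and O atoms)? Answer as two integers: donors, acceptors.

Donors: find every N or O and count the H atoms it carries.
  atom 1 (N): bond orders sum to 1 → 2 H
Lipinski HBD = 2.
Acceptors: N atoms = 1, O atoms = 0 → HBA = 1.

2, 1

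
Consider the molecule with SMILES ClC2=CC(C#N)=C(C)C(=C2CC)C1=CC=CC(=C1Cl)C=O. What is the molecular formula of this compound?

C17H13Cl2NO

Walk through each heavy atom and fill implicit hydrogens from standard valence (C 4, N 3, O 2, S 2, halogen 1):
  atom 1: Cl (halogen, monovalent) → 0 H
  atom 2: C, bond orders sum to 4 (valence 4) → 0 H
  atom 3: C, bond orders sum to 3 (valence 4) → 1 H
  atom 4: C, bond orders sum to 4 (valence 4) → 0 H
  atom 5: C, bond orders sum to 4 (valence 4) → 0 H
  atom 6: N, bond orders sum to 3 (valence 3) → 0 H
  atom 7: C, bond orders sum to 4 (valence 4) → 0 H
  atom 8: C, bond orders sum to 1 (valence 4) → 3 H
  atom 9: C, bond orders sum to 4 (valence 4) → 0 H
  atom 10: C, bond orders sum to 4 (valence 4) → 0 H
  atom 11: C, bond orders sum to 2 (valence 4) → 2 H
  atom 12: C, bond orders sum to 1 (valence 4) → 3 H
  atom 13: C, bond orders sum to 4 (valence 4) → 0 H
  atom 14: C, bond orders sum to 3 (valence 4) → 1 H
  atom 15: C, bond orders sum to 3 (valence 4) → 1 H
  atom 16: C, bond orders sum to 3 (valence 4) → 1 H
  atom 17: C, bond orders sum to 4 (valence 4) → 0 H
  atom 18: C, bond orders sum to 4 (valence 4) → 0 H
  atom 19: Cl (halogen, monovalent) → 0 H
  atom 20: C, bond orders sum to 3 (valence 4) → 1 H
  atom 21: O, bond orders sum to 2 (valence 2) → 0 H
Totals → C:17, H:13, Cl:2, N:1, O:1.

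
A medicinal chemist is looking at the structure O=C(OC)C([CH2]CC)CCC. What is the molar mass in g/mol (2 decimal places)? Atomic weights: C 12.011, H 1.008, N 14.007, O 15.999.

First, the molecular formula is C9H18O2 (counting implicit H from valence).
  C: 9 × 12.011 = 108.099
  H: 18 × 1.008 = 18.144
  O: 2 × 15.999 = 31.998
Sum: 9×12.011 + 18×1.008 + 2×15.999 = 158.241 → 158.24 g/mol.

158.24 g/mol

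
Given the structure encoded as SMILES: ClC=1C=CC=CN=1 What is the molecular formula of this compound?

Walk through each heavy atom and fill implicit hydrogens from standard valence (C 4, N 3, O 2, S 2, halogen 1):
  atom 1: Cl (halogen, monovalent) → 0 H
  atom 2: C, bond orders sum to 4 (valence 4) → 0 H
  atom 3: C, bond orders sum to 3 (valence 4) → 1 H
  atom 4: C, bond orders sum to 3 (valence 4) → 1 H
  atom 5: C, bond orders sum to 3 (valence 4) → 1 H
  atom 6: C, bond orders sum to 3 (valence 4) → 1 H
  atom 7: N, bond orders sum to 3 (valence 3) → 0 H
Totals → C:5, H:4, Cl:1, N:1.

C5H4ClN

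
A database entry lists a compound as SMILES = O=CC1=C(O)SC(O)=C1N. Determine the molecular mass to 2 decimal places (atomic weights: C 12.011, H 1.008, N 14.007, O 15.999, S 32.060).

159.16 g/mol

First, the molecular formula is C5H5NO3S (counting implicit H from valence).
  C: 5 × 12.011 = 60.055
  H: 5 × 1.008 = 5.040
  N: 1 × 14.007 = 14.007
  O: 3 × 15.999 = 47.997
  S: 1 × 32.060 = 32.060
Sum: 5×12.011 + 5×1.008 + 1×14.007 + 3×15.999 + 1×32.060 = 159.159 → 159.16 g/mol.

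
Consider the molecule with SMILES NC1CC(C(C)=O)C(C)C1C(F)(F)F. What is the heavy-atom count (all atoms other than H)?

14

Every atom symbol written in the SMILES (organic subset) is one heavy atom; implicit H are not written.
Heavy atoms by element → C:9, F:3, N:1, O:1.
Total: 14.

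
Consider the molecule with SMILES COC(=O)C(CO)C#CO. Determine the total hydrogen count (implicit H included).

Walk through each heavy atom and fill implicit hydrogens from standard valence (C 4, N 3, O 2, S 2, halogen 1):
  atom 1: C, bond orders sum to 1 (valence 4) → 3 H
  atom 2: O, bond orders sum to 2 (valence 2) → 0 H
  atom 3: C, bond orders sum to 4 (valence 4) → 0 H
  atom 4: O, bond orders sum to 2 (valence 2) → 0 H
  atom 5: C, bond orders sum to 3 (valence 4) → 1 H
  atom 6: C, bond orders sum to 2 (valence 4) → 2 H
  atom 7: O, bond orders sum to 1 (valence 2) → 1 H
  atom 8: C, bond orders sum to 4 (valence 4) → 0 H
  atom 9: C, bond orders sum to 4 (valence 4) → 0 H
  atom 10: O, bond orders sum to 1 (valence 2) → 1 H
Total hydrogens: 8.

8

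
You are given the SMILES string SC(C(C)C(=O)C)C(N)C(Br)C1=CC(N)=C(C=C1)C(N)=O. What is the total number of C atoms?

Count every carbon token in the SMILES (each C, including those in ring-closure positions and inside branches).
Carbon count: 14.

14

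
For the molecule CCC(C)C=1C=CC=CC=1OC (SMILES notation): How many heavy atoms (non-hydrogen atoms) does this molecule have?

12

Every atom symbol written in the SMILES (organic subset) is one heavy atom; implicit H are not written.
Heavy atoms by element → C:11, O:1.
Total: 12.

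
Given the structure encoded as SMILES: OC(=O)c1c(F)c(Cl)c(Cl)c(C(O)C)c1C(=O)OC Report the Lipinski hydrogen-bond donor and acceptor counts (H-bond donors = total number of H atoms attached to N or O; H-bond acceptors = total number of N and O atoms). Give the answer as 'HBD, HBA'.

Donors: find every N or O and count the H atoms it carries.
  atom 1 (O): bond orders sum to 1 → 1 H
  atom 3 (O): bond orders sum to 2 → 0 H
  atom 13 (O): bond orders sum to 1 → 1 H
  atom 17 (O): bond orders sum to 2 → 0 H
  atom 18 (O): bond orders sum to 2 → 0 H
Lipinski HBD = 2.
Acceptors: N atoms = 0, O atoms = 5 → HBA = 5.

2, 5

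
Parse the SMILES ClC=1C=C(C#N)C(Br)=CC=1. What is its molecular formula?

Walk through each heavy atom and fill implicit hydrogens from standard valence (C 4, N 3, O 2, S 2, halogen 1):
  atom 1: Cl (halogen, monovalent) → 0 H
  atom 2: C, bond orders sum to 4 (valence 4) → 0 H
  atom 3: C, bond orders sum to 3 (valence 4) → 1 H
  atom 4: C, bond orders sum to 4 (valence 4) → 0 H
  atom 5: C, bond orders sum to 4 (valence 4) → 0 H
  atom 6: N, bond orders sum to 3 (valence 3) → 0 H
  atom 7: C, bond orders sum to 4 (valence 4) → 0 H
  atom 8: Br (halogen, monovalent) → 0 H
  atom 9: C, bond orders sum to 3 (valence 4) → 1 H
  atom 10: C, bond orders sum to 3 (valence 4) → 1 H
Totals → C:7, H:3, Br:1, Cl:1, N:1.
In Hill order: C7H3BrClN.

C7H3BrClN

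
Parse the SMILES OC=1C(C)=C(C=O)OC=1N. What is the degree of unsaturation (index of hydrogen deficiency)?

4

Degree of unsaturation = (number of rings) + (number of π bonds).
Ring closures in the SMILES: 1.
π bonds: 3 double bonds (each 1 DoU) → 3 DoU from unsaturation.
Total DoU = 1 + 3 = 4.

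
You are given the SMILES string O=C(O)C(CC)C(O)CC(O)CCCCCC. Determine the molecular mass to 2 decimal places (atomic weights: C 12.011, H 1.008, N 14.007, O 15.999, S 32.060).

First, the molecular formula is C13H26O4 (counting implicit H from valence).
  C: 13 × 12.011 = 156.143
  H: 26 × 1.008 = 26.208
  O: 4 × 15.999 = 63.996
Sum: 13×12.011 + 26×1.008 + 4×15.999 = 246.347 → 246.35 g/mol.

246.35 g/mol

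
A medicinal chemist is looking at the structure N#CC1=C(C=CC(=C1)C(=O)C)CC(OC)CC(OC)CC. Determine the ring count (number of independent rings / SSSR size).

1

In SMILES, each pair of matching ring-closure digits denotes one ring-closing bond; the number of such bonds equals the number of independent rings.
Ring-closure bonds here: 1.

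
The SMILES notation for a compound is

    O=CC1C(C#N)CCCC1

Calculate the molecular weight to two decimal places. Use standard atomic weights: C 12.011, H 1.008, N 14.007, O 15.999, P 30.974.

First, the molecular formula is C8H11NO (counting implicit H from valence).
  C: 8 × 12.011 = 96.088
  H: 11 × 1.008 = 11.088
  N: 1 × 14.007 = 14.007
  O: 1 × 15.999 = 15.999
Sum: 8×12.011 + 11×1.008 + 1×14.007 + 1×15.999 = 137.182 → 137.18 g/mol.

137.18 g/mol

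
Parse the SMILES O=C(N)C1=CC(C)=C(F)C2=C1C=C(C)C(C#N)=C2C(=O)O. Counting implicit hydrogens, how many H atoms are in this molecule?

11

Walk through each heavy atom and fill implicit hydrogens from standard valence (C 4, N 3, O 2, S 2, halogen 1):
  atom 1: O, bond orders sum to 2 (valence 2) → 0 H
  atom 2: C, bond orders sum to 4 (valence 4) → 0 H
  atom 3: N, bond orders sum to 1 (valence 3) → 2 H
  atom 4: C, bond orders sum to 4 (valence 4) → 0 H
  atom 5: C, bond orders sum to 3 (valence 4) → 1 H
  atom 6: C, bond orders sum to 4 (valence 4) → 0 H
  atom 7: C, bond orders sum to 1 (valence 4) → 3 H
  atom 8: C, bond orders sum to 4 (valence 4) → 0 H
  atom 9: F (halogen, monovalent) → 0 H
  atom 10: C, bond orders sum to 4 (valence 4) → 0 H
  atom 11: C, bond orders sum to 4 (valence 4) → 0 H
  atom 12: C, bond orders sum to 3 (valence 4) → 1 H
  atom 13: C, bond orders sum to 4 (valence 4) → 0 H
  atom 14: C, bond orders sum to 1 (valence 4) → 3 H
  atom 15: C, bond orders sum to 4 (valence 4) → 0 H
  atom 16: C, bond orders sum to 4 (valence 4) → 0 H
  atom 17: N, bond orders sum to 3 (valence 3) → 0 H
  atom 18: C, bond orders sum to 4 (valence 4) → 0 H
  atom 19: C, bond orders sum to 4 (valence 4) → 0 H
  atom 20: O, bond orders sum to 2 (valence 2) → 0 H
  atom 21: O, bond orders sum to 1 (valence 2) → 1 H
Total hydrogens: 11.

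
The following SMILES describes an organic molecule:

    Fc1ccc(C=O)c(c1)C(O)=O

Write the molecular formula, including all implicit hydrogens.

C8H5FO3

Walk through each heavy atom and fill implicit hydrogens from standard valence (C 4, N 3, O 2, S 2, halogen 1); for lowercase aromatic atoms, an aromatic c carries 1 H when it has two neighbours and 0 H with three, and aromatic n carries 0 H:
  atom 1: F (halogen, monovalent) → 0 H
  atom 2: aromatic c, 3 neighbours → 0 H
  atom 3: aromatic c, 2 neighbours → 1 H
  atom 4: aromatic c, 2 neighbours → 1 H
  atom 5: aromatic c, 3 neighbours → 0 H
  atom 6: C, bond orders sum to 3 (valence 4) → 1 H
  atom 7: O, bond orders sum to 2 (valence 2) → 0 H
  atom 8: aromatic c, 3 neighbours → 0 H
  atom 9: aromatic c, 2 neighbours → 1 H
  atom 10: C, bond orders sum to 4 (valence 4) → 0 H
  atom 11: O, bond orders sum to 1 (valence 2) → 1 H
  atom 12: O, bond orders sum to 2 (valence 2) → 0 H
Totals → C:8, H:5, F:1, O:3.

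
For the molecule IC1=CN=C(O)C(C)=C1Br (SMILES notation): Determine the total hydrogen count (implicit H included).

5

Walk through each heavy atom and fill implicit hydrogens from standard valence (C 4, N 3, O 2, S 2, halogen 1):
  atom 1: I (halogen, monovalent) → 0 H
  atom 2: C, bond orders sum to 4 (valence 4) → 0 H
  atom 3: C, bond orders sum to 3 (valence 4) → 1 H
  atom 4: N, bond orders sum to 3 (valence 3) → 0 H
  atom 5: C, bond orders sum to 4 (valence 4) → 0 H
  atom 6: O, bond orders sum to 1 (valence 2) → 1 H
  atom 7: C, bond orders sum to 4 (valence 4) → 0 H
  atom 8: C, bond orders sum to 1 (valence 4) → 3 H
  atom 9: C, bond orders sum to 4 (valence 4) → 0 H
  atom 10: Br (halogen, monovalent) → 0 H
Total hydrogens: 5.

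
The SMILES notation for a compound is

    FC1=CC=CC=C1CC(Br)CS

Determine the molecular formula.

C9H10BrFS

Walk through each heavy atom and fill implicit hydrogens from standard valence (C 4, N 3, O 2, S 2, halogen 1):
  atom 1: F (halogen, monovalent) → 0 H
  atom 2: C, bond orders sum to 4 (valence 4) → 0 H
  atom 3: C, bond orders sum to 3 (valence 4) → 1 H
  atom 4: C, bond orders sum to 3 (valence 4) → 1 H
  atom 5: C, bond orders sum to 3 (valence 4) → 1 H
  atom 6: C, bond orders sum to 3 (valence 4) → 1 H
  atom 7: C, bond orders sum to 4 (valence 4) → 0 H
  atom 8: C, bond orders sum to 2 (valence 4) → 2 H
  atom 9: C, bond orders sum to 3 (valence 4) → 1 H
  atom 10: Br (halogen, monovalent) → 0 H
  atom 11: C, bond orders sum to 2 (valence 4) → 2 H
  atom 12: S, bond orders sum to 1 (valence 2) → 1 H
Totals → C:9, H:10, Br:1, F:1, S:1.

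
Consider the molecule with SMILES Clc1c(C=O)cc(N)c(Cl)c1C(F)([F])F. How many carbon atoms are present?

Count every carbon token in the SMILES (each C, including those in ring-closure positions and inside branches).
Carbon count: 8.

8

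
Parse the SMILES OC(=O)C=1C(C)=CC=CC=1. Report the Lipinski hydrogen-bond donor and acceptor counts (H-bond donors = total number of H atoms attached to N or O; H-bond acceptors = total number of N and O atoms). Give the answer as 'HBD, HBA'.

Donors: find every N or O and count the H atoms it carries.
  atom 1 (O): bond orders sum to 1 → 1 H
  atom 3 (O): bond orders sum to 2 → 0 H
Lipinski HBD = 1.
Acceptors: N atoms = 0, O atoms = 2 → HBA = 2.

1, 2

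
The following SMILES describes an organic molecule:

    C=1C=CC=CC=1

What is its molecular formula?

Walk through each heavy atom and fill implicit hydrogens from standard valence (C 4, N 3, O 2, S 2, halogen 1):
  atom 1: C, bond orders sum to 3 (valence 4) → 1 H
  atom 2: C, bond orders sum to 3 (valence 4) → 1 H
  atom 3: C, bond orders sum to 3 (valence 4) → 1 H
  atom 4: C, bond orders sum to 3 (valence 4) → 1 H
  atom 5: C, bond orders sum to 3 (valence 4) → 1 H
  atom 6: C, bond orders sum to 3 (valence 4) → 1 H
Totals → C:6, H:6.
In Hill order: C6H6.

C6H6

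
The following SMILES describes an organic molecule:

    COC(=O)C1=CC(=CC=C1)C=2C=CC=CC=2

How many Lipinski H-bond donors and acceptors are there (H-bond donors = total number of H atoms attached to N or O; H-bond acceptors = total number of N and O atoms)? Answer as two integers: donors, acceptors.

0, 2

Donors: find every N or O and count the H atoms it carries.
  atom 2 (O): bond orders sum to 2 → 0 H
  atom 4 (O): bond orders sum to 2 → 0 H
Lipinski HBD = 0.
Acceptors: N atoms = 0, O atoms = 2 → HBA = 2.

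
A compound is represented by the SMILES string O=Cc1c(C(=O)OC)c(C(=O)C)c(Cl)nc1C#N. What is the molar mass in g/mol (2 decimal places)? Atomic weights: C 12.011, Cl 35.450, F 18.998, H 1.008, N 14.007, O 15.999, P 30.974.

First, the molecular formula is C11H7ClN2O4 (counting implicit H from valence).
  C: 11 × 12.011 = 132.121
  Cl: 1 × 35.450 = 35.450
  H: 7 × 1.008 = 7.056
  N: 2 × 14.007 = 28.014
  O: 4 × 15.999 = 63.996
Sum: 11×12.011 + 1×35.450 + 7×1.008 + 2×14.007 + 4×15.999 = 266.637 → 266.64 g/mol.

266.64 g/mol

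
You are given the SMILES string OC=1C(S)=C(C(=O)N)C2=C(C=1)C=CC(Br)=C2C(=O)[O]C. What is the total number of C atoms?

13

Count every carbon token in the SMILES (each C, including those in ring-closure positions and inside branches).
Carbon count: 13.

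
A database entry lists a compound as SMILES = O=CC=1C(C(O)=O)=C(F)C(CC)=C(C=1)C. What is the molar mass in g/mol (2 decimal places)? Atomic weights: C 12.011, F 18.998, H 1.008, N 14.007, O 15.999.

First, the molecular formula is C11H11FO3 (counting implicit H from valence).
  C: 11 × 12.011 = 132.121
  F: 1 × 18.998 = 18.998
  H: 11 × 1.008 = 11.088
  O: 3 × 15.999 = 47.997
Sum: 11×12.011 + 1×18.998 + 11×1.008 + 3×15.999 = 210.204 → 210.20 g/mol.

210.20 g/mol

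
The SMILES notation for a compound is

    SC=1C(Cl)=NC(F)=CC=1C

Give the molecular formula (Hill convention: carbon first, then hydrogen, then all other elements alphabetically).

Walk through each heavy atom and fill implicit hydrogens from standard valence (C 4, N 3, O 2, S 2, halogen 1):
  atom 1: S, bond orders sum to 1 (valence 2) → 1 H
  atom 2: C, bond orders sum to 4 (valence 4) → 0 H
  atom 3: C, bond orders sum to 4 (valence 4) → 0 H
  atom 4: Cl (halogen, monovalent) → 0 H
  atom 5: N, bond orders sum to 3 (valence 3) → 0 H
  atom 6: C, bond orders sum to 4 (valence 4) → 0 H
  atom 7: F (halogen, monovalent) → 0 H
  atom 8: C, bond orders sum to 3 (valence 4) → 1 H
  atom 9: C, bond orders sum to 4 (valence 4) → 0 H
  atom 10: C, bond orders sum to 1 (valence 4) → 3 H
Totals → C:6, H:5, Cl:1, F:1, N:1, S:1.
In Hill order: C6H5ClFNS.

C6H5ClFNS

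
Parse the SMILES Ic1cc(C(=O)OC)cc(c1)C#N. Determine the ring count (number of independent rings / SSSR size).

1

In SMILES, each pair of matching ring-closure digits denotes one ring-closing bond; the number of such bonds equals the number of independent rings.
Ring-closure bonds here: 1.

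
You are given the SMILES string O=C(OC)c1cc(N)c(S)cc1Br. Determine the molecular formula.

Walk through each heavy atom and fill implicit hydrogens from standard valence (C 4, N 3, O 2, S 2, halogen 1); for lowercase aromatic atoms, an aromatic c carries 1 H when it has two neighbours and 0 H with three, and aromatic n carries 0 H:
  atom 1: O, bond orders sum to 2 (valence 2) → 0 H
  atom 2: C, bond orders sum to 4 (valence 4) → 0 H
  atom 3: O, bond orders sum to 2 (valence 2) → 0 H
  atom 4: C, bond orders sum to 1 (valence 4) → 3 H
  atom 5: aromatic c, 3 neighbours → 0 H
  atom 6: aromatic c, 2 neighbours → 1 H
  atom 7: aromatic c, 3 neighbours → 0 H
  atom 8: N, bond orders sum to 1 (valence 3) → 2 H
  atom 9: aromatic c, 3 neighbours → 0 H
  atom 10: S, bond orders sum to 1 (valence 2) → 1 H
  atom 11: aromatic c, 2 neighbours → 1 H
  atom 12: aromatic c, 3 neighbours → 0 H
  atom 13: Br (halogen, monovalent) → 0 H
Totals → C:8, H:8, Br:1, N:1, O:2, S:1.
In Hill order: C8H8BrNO2S.

C8H8BrNO2S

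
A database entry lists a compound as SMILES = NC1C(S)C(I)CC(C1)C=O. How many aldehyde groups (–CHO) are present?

1

The aldehyde motif appears at heavy-atom position 10 in the SMILES.
Other groups present: 1 primary amine, 1 thiol.
Aldehyde count: 1.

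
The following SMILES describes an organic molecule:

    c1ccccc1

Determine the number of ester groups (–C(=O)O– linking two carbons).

Scan the SMILES for the ester motif — none present.

0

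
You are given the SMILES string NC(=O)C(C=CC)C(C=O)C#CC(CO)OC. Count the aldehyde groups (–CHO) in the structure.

The aldehyde motif appears at heavy-atom position 9 in the SMILES.
Other groups present: 1 alkene, 1 alkyne, 1 amide, 1 ether, 1 hydroxyl.
Aldehyde count: 1.

1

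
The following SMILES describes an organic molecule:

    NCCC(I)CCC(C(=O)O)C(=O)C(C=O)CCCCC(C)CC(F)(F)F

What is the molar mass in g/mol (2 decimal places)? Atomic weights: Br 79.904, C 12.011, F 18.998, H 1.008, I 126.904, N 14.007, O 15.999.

First, the molecular formula is C18H29F3INO4 (counting implicit H from valence).
  C: 18 × 12.011 = 216.198
  F: 3 × 18.998 = 56.994
  H: 29 × 1.008 = 29.232
  I: 1 × 126.904 = 126.904
  N: 1 × 14.007 = 14.007
  O: 4 × 15.999 = 63.996
Sum: 18×12.011 + 3×18.998 + 29×1.008 + 1×126.904 + 1×14.007 + 4×15.999 = 507.331 → 507.33 g/mol.

507.33 g/mol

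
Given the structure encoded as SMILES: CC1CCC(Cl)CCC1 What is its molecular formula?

Walk through each heavy atom and fill implicit hydrogens from standard valence (C 4, N 3, O 2, S 2, halogen 1):
  atom 1: C, bond orders sum to 1 (valence 4) → 3 H
  atom 2: C, bond orders sum to 3 (valence 4) → 1 H
  atom 3: C, bond orders sum to 2 (valence 4) → 2 H
  atom 4: C, bond orders sum to 2 (valence 4) → 2 H
  atom 5: C, bond orders sum to 3 (valence 4) → 1 H
  atom 6: Cl (halogen, monovalent) → 0 H
  atom 7: C, bond orders sum to 2 (valence 4) → 2 H
  atom 8: C, bond orders sum to 2 (valence 4) → 2 H
  atom 9: C, bond orders sum to 2 (valence 4) → 2 H
Totals → C:8, H:15, Cl:1.

C8H15Cl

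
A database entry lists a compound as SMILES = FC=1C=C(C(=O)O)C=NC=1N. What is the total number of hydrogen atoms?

5

Walk through each heavy atom and fill implicit hydrogens from standard valence (C 4, N 3, O 2, S 2, halogen 1):
  atom 1: F (halogen, monovalent) → 0 H
  atom 2: C, bond orders sum to 4 (valence 4) → 0 H
  atom 3: C, bond orders sum to 3 (valence 4) → 1 H
  atom 4: C, bond orders sum to 4 (valence 4) → 0 H
  atom 5: C, bond orders sum to 4 (valence 4) → 0 H
  atom 6: O, bond orders sum to 2 (valence 2) → 0 H
  atom 7: O, bond orders sum to 1 (valence 2) → 1 H
  atom 8: C, bond orders sum to 3 (valence 4) → 1 H
  atom 9: N, bond orders sum to 3 (valence 3) → 0 H
  atom 10: C, bond orders sum to 4 (valence 4) → 0 H
  atom 11: N, bond orders sum to 1 (valence 3) → 2 H
Total hydrogens: 5.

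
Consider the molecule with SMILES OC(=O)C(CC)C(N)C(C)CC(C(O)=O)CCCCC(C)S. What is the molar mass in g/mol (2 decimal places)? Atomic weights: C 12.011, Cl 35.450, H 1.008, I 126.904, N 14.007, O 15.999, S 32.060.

333.49 g/mol

First, the molecular formula is C16H31NO4S (counting implicit H from valence).
  C: 16 × 12.011 = 192.176
  H: 31 × 1.008 = 31.248
  N: 1 × 14.007 = 14.007
  O: 4 × 15.999 = 63.996
  S: 1 × 32.060 = 32.060
Sum: 16×12.011 + 31×1.008 + 1×14.007 + 4×15.999 + 1×32.060 = 333.487 → 333.49 g/mol.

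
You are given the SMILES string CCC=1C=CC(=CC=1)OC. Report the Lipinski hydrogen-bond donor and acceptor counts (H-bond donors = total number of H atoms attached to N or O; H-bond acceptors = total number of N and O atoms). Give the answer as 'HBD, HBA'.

Donors: find every N or O and count the H atoms it carries.
  atom 9 (O): bond orders sum to 2 → 0 H
Lipinski HBD = 0.
Acceptors: N atoms = 0, O atoms = 1 → HBA = 1.

0, 1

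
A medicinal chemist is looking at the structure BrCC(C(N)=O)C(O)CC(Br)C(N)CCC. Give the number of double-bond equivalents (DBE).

Degree of unsaturation = (number of rings) + (number of π bonds).
Ring closures in the SMILES: 0.
π bonds: 1 double bond (each 1 DoU) → 1 DoU from unsaturation.
Total DoU = 0 + 1 = 1.

1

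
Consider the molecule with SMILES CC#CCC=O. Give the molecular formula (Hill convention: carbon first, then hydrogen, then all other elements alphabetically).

Walk through each heavy atom and fill implicit hydrogens from standard valence (C 4, N 3, O 2, S 2, halogen 1):
  atom 1: C, bond orders sum to 1 (valence 4) → 3 H
  atom 2: C, bond orders sum to 4 (valence 4) → 0 H
  atom 3: C, bond orders sum to 4 (valence 4) → 0 H
  atom 4: C, bond orders sum to 2 (valence 4) → 2 H
  atom 5: C, bond orders sum to 3 (valence 4) → 1 H
  atom 6: O, bond orders sum to 2 (valence 2) → 0 H
Totals → C:5, H:6, O:1.

C5H6O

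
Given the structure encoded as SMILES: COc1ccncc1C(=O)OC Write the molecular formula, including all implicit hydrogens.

Walk through each heavy atom and fill implicit hydrogens from standard valence (C 4, N 3, O 2, S 2, halogen 1); for lowercase aromatic atoms, an aromatic c carries 1 H when it has two neighbours and 0 H with three, and aromatic n carries 0 H:
  atom 1: C, bond orders sum to 1 (valence 4) → 3 H
  atom 2: O, bond orders sum to 2 (valence 2) → 0 H
  atom 3: aromatic c, 3 neighbours → 0 H
  atom 4: aromatic c, 2 neighbours → 1 H
  atom 5: aromatic c, 2 neighbours → 1 H
  atom 6: aromatic n, 2 neighbours → 0 H
  atom 7: aromatic c, 2 neighbours → 1 H
  atom 8: aromatic c, 3 neighbours → 0 H
  atom 9: C, bond orders sum to 4 (valence 4) → 0 H
  atom 10: O, bond orders sum to 2 (valence 2) → 0 H
  atom 11: O, bond orders sum to 2 (valence 2) → 0 H
  atom 12: C, bond orders sum to 1 (valence 4) → 3 H
Totals → C:8, H:9, N:1, O:3.
In Hill order: C8H9NO3.

C8H9NO3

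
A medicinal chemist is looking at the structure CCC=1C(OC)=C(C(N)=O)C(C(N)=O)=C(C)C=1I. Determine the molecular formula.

C12H15IN2O3

Walk through each heavy atom and fill implicit hydrogens from standard valence (C 4, N 3, O 2, S 2, halogen 1):
  atom 1: C, bond orders sum to 1 (valence 4) → 3 H
  atom 2: C, bond orders sum to 2 (valence 4) → 2 H
  atom 3: C, bond orders sum to 4 (valence 4) → 0 H
  atom 4: C, bond orders sum to 4 (valence 4) → 0 H
  atom 5: O, bond orders sum to 2 (valence 2) → 0 H
  atom 6: C, bond orders sum to 1 (valence 4) → 3 H
  atom 7: C, bond orders sum to 4 (valence 4) → 0 H
  atom 8: C, bond orders sum to 4 (valence 4) → 0 H
  atom 9: N, bond orders sum to 1 (valence 3) → 2 H
  atom 10: O, bond orders sum to 2 (valence 2) → 0 H
  atom 11: C, bond orders sum to 4 (valence 4) → 0 H
  atom 12: C, bond orders sum to 4 (valence 4) → 0 H
  atom 13: N, bond orders sum to 1 (valence 3) → 2 H
  atom 14: O, bond orders sum to 2 (valence 2) → 0 H
  atom 15: C, bond orders sum to 4 (valence 4) → 0 H
  atom 16: C, bond orders sum to 1 (valence 4) → 3 H
  atom 17: C, bond orders sum to 4 (valence 4) → 0 H
  atom 18: I (halogen, monovalent) → 0 H
Totals → C:12, H:15, I:1, N:2, O:3.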